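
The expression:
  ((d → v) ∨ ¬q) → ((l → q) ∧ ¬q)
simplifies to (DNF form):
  (q ∧ ¬q) ∨ (¬l ∧ ¬q) ∨ (d ∧ q ∧ ¬q) ∨ (d ∧ q ∧ ¬v) ∨ (d ∧ ¬l ∧ ¬q) ∨ (d ∧ ¬l ∧ ¬v) ∨ (q ∧ ¬q ∧ ¬v) ∨ (¬l ∧ ¬q ∧ ¬v)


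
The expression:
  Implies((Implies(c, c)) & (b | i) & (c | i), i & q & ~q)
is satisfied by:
  {i: False, c: False, b: False}
  {b: True, i: False, c: False}
  {c: True, i: False, b: False}


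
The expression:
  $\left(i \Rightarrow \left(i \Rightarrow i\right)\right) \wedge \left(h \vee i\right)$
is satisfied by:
  {i: True, h: True}
  {i: True, h: False}
  {h: True, i: False}


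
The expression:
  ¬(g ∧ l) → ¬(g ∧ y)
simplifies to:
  l ∨ ¬g ∨ ¬y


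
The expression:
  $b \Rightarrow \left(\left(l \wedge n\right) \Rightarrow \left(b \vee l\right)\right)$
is always true.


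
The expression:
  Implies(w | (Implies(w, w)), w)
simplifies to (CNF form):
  w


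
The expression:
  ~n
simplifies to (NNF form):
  ~n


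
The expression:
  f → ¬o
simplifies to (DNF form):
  ¬f ∨ ¬o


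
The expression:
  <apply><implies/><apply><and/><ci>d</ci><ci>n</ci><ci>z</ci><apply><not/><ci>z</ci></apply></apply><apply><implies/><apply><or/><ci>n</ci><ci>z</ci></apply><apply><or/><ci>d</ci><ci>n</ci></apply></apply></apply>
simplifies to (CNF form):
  <true/>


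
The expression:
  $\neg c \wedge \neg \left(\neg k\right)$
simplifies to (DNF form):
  $k \wedge \neg c$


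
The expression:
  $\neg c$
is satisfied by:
  {c: False}


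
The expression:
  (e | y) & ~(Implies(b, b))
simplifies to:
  False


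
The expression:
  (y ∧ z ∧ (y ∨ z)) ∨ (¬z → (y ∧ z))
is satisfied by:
  {z: True}


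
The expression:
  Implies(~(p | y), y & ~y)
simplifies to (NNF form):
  p | y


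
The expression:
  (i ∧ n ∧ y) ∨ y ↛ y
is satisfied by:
  {i: True, y: True, n: True}


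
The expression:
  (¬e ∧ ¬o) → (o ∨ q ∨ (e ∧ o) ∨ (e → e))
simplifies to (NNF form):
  True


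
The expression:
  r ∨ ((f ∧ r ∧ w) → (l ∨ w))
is always true.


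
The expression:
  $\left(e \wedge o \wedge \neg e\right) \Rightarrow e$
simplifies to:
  $\text{True}$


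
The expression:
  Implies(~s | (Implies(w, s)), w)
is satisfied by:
  {w: True}


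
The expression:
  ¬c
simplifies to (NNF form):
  ¬c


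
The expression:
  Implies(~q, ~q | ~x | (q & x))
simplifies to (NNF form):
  True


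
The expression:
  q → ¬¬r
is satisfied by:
  {r: True, q: False}
  {q: False, r: False}
  {q: True, r: True}


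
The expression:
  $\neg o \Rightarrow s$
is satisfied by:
  {o: True, s: True}
  {o: True, s: False}
  {s: True, o: False}


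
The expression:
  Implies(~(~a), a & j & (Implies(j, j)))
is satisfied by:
  {j: True, a: False}
  {a: False, j: False}
  {a: True, j: True}


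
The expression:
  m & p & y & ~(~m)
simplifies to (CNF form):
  m & p & y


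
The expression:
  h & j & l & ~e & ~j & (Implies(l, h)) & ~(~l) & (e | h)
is never true.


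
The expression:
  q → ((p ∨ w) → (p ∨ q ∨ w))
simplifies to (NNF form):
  True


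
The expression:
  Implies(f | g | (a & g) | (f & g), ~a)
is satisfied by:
  {g: False, a: False, f: False}
  {f: True, g: False, a: False}
  {g: True, f: False, a: False}
  {f: True, g: True, a: False}
  {a: True, f: False, g: False}


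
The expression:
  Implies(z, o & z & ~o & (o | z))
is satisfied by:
  {z: False}


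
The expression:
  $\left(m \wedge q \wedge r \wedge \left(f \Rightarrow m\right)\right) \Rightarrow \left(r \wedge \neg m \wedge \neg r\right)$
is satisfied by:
  {m: False, q: False, r: False}
  {r: True, m: False, q: False}
  {q: True, m: False, r: False}
  {r: True, q: True, m: False}
  {m: True, r: False, q: False}
  {r: True, m: True, q: False}
  {q: True, m: True, r: False}


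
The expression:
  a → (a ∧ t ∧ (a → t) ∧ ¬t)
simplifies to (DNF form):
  ¬a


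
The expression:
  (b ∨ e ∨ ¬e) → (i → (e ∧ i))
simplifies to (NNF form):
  e ∨ ¬i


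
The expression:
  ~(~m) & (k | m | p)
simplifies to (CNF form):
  m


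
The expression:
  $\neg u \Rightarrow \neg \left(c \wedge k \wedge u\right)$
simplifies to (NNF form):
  $\text{True}$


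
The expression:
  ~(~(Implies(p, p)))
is always true.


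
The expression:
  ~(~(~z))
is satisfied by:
  {z: False}


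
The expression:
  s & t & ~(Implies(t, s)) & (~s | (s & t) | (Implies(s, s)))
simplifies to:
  False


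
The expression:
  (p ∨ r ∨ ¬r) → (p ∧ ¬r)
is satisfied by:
  {p: True, r: False}


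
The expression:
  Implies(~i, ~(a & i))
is always true.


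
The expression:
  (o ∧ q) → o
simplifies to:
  True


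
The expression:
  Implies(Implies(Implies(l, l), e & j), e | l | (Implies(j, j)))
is always true.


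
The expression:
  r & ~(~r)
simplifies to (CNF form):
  r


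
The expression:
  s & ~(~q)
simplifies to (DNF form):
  q & s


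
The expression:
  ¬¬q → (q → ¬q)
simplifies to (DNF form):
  ¬q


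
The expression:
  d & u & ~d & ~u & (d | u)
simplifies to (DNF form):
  False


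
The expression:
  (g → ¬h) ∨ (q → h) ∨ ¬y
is always true.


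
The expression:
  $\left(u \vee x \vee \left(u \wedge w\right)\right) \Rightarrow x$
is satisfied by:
  {x: True, u: False}
  {u: False, x: False}
  {u: True, x: True}


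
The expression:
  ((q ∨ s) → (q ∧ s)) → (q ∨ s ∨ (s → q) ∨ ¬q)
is always true.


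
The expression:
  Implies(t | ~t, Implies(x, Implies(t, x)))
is always true.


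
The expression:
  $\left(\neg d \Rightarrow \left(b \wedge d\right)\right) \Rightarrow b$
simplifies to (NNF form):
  $b \vee \neg d$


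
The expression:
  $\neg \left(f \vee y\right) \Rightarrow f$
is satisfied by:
  {y: True, f: True}
  {y: True, f: False}
  {f: True, y: False}


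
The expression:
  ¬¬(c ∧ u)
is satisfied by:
  {c: True, u: True}


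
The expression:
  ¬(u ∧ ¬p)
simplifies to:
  p ∨ ¬u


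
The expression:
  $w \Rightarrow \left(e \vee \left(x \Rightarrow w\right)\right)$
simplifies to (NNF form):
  $\text{True}$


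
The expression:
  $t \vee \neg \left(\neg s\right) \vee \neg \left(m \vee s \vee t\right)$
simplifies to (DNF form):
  $s \vee t \vee \neg m$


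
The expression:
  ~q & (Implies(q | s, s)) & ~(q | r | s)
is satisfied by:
  {q: False, r: False, s: False}


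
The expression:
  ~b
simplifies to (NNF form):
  ~b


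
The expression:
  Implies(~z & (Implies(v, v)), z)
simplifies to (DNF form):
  z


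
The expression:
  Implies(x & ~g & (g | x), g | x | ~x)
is always true.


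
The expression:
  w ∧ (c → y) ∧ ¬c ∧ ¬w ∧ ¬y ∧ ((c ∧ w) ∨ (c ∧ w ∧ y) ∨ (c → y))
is never true.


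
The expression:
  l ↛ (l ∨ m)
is never true.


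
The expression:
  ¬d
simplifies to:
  ¬d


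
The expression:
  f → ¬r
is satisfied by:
  {r: False, f: False}
  {f: True, r: False}
  {r: True, f: False}


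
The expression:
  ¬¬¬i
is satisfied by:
  {i: False}


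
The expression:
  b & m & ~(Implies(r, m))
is never true.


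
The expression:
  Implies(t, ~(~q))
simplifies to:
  q | ~t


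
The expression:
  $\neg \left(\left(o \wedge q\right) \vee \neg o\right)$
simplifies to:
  $o \wedge \neg q$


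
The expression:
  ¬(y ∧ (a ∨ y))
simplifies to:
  ¬y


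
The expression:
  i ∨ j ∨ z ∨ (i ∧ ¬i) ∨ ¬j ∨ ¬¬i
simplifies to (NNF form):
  True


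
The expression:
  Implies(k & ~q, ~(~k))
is always true.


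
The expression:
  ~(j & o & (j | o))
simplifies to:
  ~j | ~o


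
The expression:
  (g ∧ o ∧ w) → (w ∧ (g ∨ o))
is always true.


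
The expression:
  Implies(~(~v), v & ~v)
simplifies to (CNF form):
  ~v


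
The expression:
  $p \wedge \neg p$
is never true.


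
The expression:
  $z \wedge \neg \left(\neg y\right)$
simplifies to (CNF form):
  $y \wedge z$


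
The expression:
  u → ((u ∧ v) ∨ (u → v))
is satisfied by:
  {v: True, u: False}
  {u: False, v: False}
  {u: True, v: True}


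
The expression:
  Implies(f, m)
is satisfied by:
  {m: True, f: False}
  {f: False, m: False}
  {f: True, m: True}


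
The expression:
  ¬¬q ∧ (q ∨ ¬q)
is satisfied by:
  {q: True}


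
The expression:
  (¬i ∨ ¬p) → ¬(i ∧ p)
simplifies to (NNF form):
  True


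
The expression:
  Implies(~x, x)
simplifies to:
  x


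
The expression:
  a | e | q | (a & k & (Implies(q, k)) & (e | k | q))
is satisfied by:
  {a: True, q: True, e: True}
  {a: True, q: True, e: False}
  {a: True, e: True, q: False}
  {a: True, e: False, q: False}
  {q: True, e: True, a: False}
  {q: True, e: False, a: False}
  {e: True, q: False, a: False}


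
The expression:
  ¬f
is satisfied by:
  {f: False}


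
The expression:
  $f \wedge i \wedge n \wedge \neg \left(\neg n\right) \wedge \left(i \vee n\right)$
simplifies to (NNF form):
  $f \wedge i \wedge n$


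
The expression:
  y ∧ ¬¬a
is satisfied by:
  {a: True, y: True}


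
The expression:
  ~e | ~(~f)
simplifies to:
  f | ~e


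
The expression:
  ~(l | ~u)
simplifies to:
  u & ~l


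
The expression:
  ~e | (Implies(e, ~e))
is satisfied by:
  {e: False}


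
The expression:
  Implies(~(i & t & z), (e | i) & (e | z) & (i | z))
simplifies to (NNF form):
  (e & i) | (e & z) | (i & z)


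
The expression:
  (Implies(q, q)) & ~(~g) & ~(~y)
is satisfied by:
  {g: True, y: True}


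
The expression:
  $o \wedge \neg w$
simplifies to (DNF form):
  $o \wedge \neg w$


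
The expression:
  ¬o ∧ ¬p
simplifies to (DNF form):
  ¬o ∧ ¬p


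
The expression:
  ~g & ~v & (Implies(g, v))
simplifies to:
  ~g & ~v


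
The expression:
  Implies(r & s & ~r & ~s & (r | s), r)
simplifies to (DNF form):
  True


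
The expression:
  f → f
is always true.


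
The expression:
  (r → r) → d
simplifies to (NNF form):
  d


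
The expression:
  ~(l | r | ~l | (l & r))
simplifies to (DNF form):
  False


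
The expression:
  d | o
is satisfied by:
  {d: True, o: True}
  {d: True, o: False}
  {o: True, d: False}


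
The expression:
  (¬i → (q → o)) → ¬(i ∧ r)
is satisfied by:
  {i: False, r: False}
  {r: True, i: False}
  {i: True, r: False}


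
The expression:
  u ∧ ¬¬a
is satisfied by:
  {a: True, u: True}


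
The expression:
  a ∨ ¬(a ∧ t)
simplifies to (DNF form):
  True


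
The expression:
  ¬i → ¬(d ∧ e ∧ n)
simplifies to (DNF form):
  i ∨ ¬d ∨ ¬e ∨ ¬n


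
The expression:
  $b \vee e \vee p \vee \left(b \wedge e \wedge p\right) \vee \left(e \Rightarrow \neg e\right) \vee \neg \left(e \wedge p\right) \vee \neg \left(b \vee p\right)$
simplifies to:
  $\text{True}$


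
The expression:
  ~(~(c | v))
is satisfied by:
  {c: True, v: True}
  {c: True, v: False}
  {v: True, c: False}


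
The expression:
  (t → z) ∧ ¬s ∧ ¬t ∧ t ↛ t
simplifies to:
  False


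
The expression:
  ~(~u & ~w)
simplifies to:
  u | w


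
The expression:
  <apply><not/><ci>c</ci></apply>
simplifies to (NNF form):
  <apply><not/><ci>c</ci></apply>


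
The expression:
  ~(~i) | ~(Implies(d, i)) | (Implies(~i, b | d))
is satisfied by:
  {i: True, b: True, d: True}
  {i: True, b: True, d: False}
  {i: True, d: True, b: False}
  {i: True, d: False, b: False}
  {b: True, d: True, i: False}
  {b: True, d: False, i: False}
  {d: True, b: False, i: False}


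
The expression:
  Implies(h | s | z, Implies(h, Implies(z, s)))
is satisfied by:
  {s: True, h: False, z: False}
  {h: False, z: False, s: False}
  {z: True, s: True, h: False}
  {z: True, h: False, s: False}
  {s: True, h: True, z: False}
  {h: True, s: False, z: False}
  {z: True, h: True, s: True}


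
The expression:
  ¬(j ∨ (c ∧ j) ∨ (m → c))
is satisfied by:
  {m: True, j: False, c: False}


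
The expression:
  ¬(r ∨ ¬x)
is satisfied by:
  {x: True, r: False}


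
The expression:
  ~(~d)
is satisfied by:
  {d: True}


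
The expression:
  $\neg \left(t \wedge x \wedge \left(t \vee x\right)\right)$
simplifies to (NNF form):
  $\neg t \vee \neg x$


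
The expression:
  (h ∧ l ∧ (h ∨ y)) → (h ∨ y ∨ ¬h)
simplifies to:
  True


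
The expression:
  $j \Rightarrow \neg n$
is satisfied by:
  {n: False, j: False}
  {j: True, n: False}
  {n: True, j: False}


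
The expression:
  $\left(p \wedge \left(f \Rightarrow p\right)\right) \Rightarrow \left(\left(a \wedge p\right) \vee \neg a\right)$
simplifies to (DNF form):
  $\text{True}$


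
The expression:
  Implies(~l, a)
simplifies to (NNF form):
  a | l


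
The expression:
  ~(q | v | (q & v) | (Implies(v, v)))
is never true.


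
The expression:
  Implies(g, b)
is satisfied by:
  {b: True, g: False}
  {g: False, b: False}
  {g: True, b: True}


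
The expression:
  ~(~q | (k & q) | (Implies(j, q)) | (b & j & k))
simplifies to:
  False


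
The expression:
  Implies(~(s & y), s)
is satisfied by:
  {s: True}


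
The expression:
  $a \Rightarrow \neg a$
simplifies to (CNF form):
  $\neg a$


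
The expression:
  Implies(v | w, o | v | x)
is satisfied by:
  {x: True, o: True, v: True, w: False}
  {x: True, o: True, w: False, v: False}
  {x: True, v: True, w: False, o: False}
  {x: True, w: False, v: False, o: False}
  {o: True, v: True, w: False, x: False}
  {o: True, w: False, v: False, x: False}
  {v: True, o: False, w: False, x: False}
  {o: False, w: False, v: False, x: False}
  {o: True, x: True, w: True, v: True}
  {o: True, x: True, w: True, v: False}
  {x: True, w: True, v: True, o: False}
  {x: True, w: True, o: False, v: False}
  {v: True, w: True, o: True, x: False}
  {w: True, o: True, x: False, v: False}
  {w: True, v: True, x: False, o: False}


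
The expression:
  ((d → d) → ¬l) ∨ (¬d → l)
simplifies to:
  True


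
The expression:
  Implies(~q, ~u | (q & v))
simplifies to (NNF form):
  q | ~u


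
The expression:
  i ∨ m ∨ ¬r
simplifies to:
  i ∨ m ∨ ¬r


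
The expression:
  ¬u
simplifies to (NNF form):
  ¬u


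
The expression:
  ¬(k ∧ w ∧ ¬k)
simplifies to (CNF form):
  True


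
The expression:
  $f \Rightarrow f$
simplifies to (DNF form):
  $\text{True}$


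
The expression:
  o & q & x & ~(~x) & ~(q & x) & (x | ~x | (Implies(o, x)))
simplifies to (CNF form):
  False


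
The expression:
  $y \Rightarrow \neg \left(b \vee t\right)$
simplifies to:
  $\left(\neg b \wedge \neg t\right) \vee \neg y$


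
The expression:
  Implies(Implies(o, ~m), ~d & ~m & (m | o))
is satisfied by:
  {m: True, o: True, d: False}
  {o: True, d: False, m: False}
  {d: True, m: True, o: True}


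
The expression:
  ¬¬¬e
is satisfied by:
  {e: False}


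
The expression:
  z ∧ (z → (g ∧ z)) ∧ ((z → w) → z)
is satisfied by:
  {z: True, g: True}


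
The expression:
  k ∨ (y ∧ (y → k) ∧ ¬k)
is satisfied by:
  {k: True}


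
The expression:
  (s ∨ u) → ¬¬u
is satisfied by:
  {u: True, s: False}
  {s: False, u: False}
  {s: True, u: True}


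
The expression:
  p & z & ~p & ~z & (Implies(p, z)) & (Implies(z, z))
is never true.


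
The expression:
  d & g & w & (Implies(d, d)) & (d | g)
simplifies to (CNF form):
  d & g & w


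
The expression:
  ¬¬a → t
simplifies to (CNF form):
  t ∨ ¬a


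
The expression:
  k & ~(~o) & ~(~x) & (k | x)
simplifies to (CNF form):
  k & o & x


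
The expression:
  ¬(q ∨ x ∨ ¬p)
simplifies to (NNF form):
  p ∧ ¬q ∧ ¬x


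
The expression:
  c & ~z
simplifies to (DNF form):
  c & ~z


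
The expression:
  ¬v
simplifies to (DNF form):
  ¬v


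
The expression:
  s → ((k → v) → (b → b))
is always true.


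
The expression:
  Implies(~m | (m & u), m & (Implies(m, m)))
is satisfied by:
  {m: True}


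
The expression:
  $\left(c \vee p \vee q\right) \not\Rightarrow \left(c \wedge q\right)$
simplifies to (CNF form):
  $\left(c \vee \neg c\right) \wedge \left(\neg c \vee \neg q\right) \wedge \left(c \vee p \vee q\right) \wedge \left(c \vee p \vee \neg c\right) \wedge \left(c \vee q \vee \neg c\right) \wedge \left(p \vee q \vee \neg q\right) \wedge \left(p \vee \neg c \vee \neg q\right) \wedge \left(q \vee \neg c \vee \neg q\right)$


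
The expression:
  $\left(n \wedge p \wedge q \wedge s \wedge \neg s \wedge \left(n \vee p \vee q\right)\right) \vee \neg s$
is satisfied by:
  {s: False}


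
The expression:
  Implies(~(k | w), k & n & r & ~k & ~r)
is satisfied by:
  {k: True, w: True}
  {k: True, w: False}
  {w: True, k: False}


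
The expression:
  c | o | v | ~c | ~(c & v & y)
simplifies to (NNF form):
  True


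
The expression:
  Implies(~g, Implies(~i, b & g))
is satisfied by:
  {i: True, g: True}
  {i: True, g: False}
  {g: True, i: False}


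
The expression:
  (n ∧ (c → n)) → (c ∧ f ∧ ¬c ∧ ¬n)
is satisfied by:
  {n: False}


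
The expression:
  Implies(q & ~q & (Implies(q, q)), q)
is always true.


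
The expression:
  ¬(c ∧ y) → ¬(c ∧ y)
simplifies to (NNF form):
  True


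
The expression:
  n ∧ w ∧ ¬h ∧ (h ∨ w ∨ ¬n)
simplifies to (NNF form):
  n ∧ w ∧ ¬h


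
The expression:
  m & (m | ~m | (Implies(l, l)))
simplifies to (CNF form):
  m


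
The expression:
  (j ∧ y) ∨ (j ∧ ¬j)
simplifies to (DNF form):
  j ∧ y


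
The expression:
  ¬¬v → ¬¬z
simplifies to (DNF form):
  z ∨ ¬v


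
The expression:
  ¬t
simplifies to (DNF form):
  ¬t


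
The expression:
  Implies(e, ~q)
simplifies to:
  ~e | ~q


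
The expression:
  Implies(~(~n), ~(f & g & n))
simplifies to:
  ~f | ~g | ~n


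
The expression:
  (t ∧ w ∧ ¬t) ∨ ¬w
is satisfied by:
  {w: False}


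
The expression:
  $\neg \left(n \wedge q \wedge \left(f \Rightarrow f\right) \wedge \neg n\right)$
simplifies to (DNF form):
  $\text{True}$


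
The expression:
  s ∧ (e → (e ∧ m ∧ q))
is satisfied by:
  {m: True, s: True, q: True, e: False}
  {m: True, s: True, q: False, e: False}
  {s: True, q: True, m: False, e: False}
  {s: True, m: False, q: False, e: False}
  {m: True, e: True, s: True, q: True}


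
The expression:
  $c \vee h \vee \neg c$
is always true.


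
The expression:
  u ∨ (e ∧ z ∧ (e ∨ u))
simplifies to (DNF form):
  u ∨ (e ∧ z)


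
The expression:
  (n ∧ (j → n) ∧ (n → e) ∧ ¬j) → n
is always true.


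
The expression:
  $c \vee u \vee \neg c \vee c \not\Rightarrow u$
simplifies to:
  $\text{True}$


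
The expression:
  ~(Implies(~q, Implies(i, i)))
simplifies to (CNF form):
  False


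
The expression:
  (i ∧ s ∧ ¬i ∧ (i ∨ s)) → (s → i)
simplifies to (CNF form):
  True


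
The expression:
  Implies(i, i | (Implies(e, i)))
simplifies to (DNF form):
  True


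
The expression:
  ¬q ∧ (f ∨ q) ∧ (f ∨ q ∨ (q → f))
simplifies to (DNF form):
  f ∧ ¬q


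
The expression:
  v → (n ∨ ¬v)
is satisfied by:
  {n: True, v: False}
  {v: False, n: False}
  {v: True, n: True}


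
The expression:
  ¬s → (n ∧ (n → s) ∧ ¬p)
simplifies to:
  s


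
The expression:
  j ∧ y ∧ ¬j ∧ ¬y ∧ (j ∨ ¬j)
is never true.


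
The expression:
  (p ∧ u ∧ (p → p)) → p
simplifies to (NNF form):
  True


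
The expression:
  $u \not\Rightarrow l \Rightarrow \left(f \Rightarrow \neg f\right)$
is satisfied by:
  {l: True, u: False, f: False}
  {u: False, f: False, l: False}
  {f: True, l: True, u: False}
  {f: True, u: False, l: False}
  {l: True, u: True, f: False}
  {u: True, l: False, f: False}
  {f: True, u: True, l: True}


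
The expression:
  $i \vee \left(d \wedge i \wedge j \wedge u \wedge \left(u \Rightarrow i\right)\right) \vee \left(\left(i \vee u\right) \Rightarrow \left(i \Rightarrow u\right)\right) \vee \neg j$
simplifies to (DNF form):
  $\text{True}$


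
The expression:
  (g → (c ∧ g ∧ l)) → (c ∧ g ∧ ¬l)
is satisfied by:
  {g: True, l: False, c: False}
  {c: True, g: True, l: False}
  {l: True, g: True, c: False}


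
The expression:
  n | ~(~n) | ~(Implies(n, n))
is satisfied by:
  {n: True}


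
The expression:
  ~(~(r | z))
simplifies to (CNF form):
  r | z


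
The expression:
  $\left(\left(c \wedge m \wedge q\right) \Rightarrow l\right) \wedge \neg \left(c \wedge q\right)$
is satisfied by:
  {c: False, q: False}
  {q: True, c: False}
  {c: True, q: False}


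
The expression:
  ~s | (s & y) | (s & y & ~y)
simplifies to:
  y | ~s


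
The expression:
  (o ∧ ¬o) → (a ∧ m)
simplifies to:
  True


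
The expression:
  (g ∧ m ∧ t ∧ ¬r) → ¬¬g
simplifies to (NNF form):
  True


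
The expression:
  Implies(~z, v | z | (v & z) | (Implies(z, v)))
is always true.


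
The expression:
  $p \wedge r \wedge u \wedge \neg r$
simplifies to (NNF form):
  $\text{False}$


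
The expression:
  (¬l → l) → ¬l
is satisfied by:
  {l: False}


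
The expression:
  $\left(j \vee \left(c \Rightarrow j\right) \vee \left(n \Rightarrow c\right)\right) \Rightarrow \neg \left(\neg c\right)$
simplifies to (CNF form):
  $c$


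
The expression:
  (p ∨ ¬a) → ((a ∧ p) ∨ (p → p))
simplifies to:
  True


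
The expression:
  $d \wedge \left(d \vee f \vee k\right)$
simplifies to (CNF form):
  $d$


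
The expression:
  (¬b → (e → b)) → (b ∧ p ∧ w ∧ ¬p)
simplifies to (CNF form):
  e ∧ ¬b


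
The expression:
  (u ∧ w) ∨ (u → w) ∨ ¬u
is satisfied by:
  {w: True, u: False}
  {u: False, w: False}
  {u: True, w: True}


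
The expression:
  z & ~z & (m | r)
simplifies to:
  False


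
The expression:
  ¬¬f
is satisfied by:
  {f: True}


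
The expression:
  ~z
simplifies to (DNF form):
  ~z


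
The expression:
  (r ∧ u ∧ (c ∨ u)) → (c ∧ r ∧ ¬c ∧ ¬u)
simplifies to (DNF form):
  ¬r ∨ ¬u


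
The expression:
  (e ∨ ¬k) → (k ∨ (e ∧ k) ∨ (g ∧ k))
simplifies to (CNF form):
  k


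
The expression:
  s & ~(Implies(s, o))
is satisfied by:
  {s: True, o: False}


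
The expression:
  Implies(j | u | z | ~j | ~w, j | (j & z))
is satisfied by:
  {j: True}


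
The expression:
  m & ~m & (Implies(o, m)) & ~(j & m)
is never true.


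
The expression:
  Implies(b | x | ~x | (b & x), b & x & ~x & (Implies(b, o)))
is never true.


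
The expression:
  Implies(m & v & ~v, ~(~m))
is always true.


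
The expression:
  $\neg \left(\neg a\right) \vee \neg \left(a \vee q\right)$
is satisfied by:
  {a: True, q: False}
  {q: False, a: False}
  {q: True, a: True}


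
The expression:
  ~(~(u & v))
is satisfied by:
  {u: True, v: True}


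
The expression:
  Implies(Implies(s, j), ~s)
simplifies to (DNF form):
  ~j | ~s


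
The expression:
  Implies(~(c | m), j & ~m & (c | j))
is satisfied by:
  {c: True, m: True, j: True}
  {c: True, m: True, j: False}
  {c: True, j: True, m: False}
  {c: True, j: False, m: False}
  {m: True, j: True, c: False}
  {m: True, j: False, c: False}
  {j: True, m: False, c: False}


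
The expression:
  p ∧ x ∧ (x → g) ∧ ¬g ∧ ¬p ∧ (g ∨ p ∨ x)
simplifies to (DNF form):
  False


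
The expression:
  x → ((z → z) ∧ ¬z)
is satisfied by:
  {z: False, x: False}
  {x: True, z: False}
  {z: True, x: False}


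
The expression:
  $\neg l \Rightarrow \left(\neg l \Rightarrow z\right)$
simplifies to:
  $l \vee z$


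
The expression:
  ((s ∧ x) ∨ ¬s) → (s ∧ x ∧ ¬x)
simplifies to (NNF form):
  s ∧ ¬x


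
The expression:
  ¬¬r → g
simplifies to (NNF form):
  g ∨ ¬r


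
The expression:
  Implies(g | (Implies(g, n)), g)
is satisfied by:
  {g: True}


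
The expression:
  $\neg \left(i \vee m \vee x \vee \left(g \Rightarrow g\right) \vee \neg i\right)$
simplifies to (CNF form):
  $\text{False}$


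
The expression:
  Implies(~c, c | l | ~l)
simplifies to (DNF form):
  True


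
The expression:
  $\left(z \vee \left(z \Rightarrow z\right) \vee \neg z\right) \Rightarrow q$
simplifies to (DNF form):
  $q$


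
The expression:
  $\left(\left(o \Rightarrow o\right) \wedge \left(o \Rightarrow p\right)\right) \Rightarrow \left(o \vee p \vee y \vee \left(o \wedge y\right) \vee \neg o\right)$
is always true.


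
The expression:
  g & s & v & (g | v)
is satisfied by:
  {s: True, g: True, v: True}


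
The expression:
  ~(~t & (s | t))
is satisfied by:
  {t: True, s: False}
  {s: False, t: False}
  {s: True, t: True}


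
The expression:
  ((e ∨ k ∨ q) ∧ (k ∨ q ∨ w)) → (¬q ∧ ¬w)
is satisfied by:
  {q: False, e: False, w: False, k: False}
  {k: True, q: False, e: False, w: False}
  {e: True, k: False, q: False, w: False}
  {k: True, e: True, q: False, w: False}
  {w: True, k: False, q: False, e: False}


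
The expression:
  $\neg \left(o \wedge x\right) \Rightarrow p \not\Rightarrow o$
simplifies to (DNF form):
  $\left(o \wedge x\right) \vee \left(p \wedge \neg o\right)$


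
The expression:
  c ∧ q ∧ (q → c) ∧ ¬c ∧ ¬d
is never true.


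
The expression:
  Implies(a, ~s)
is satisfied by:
  {s: False, a: False}
  {a: True, s: False}
  {s: True, a: False}


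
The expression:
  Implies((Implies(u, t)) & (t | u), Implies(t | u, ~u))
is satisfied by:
  {u: False, t: False}
  {t: True, u: False}
  {u: True, t: False}


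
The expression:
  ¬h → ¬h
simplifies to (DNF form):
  True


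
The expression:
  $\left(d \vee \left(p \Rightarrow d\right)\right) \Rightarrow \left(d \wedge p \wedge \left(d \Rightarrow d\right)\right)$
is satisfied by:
  {p: True}


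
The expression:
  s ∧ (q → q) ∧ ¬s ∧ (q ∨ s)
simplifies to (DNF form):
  False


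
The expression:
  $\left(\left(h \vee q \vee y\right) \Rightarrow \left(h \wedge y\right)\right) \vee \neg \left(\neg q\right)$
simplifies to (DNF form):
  $q \vee \left(h \wedge y\right) \vee \left(\neg h \wedge \neg y\right)$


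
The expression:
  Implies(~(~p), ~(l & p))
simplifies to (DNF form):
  ~l | ~p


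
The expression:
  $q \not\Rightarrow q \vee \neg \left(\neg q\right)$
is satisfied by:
  {q: True}


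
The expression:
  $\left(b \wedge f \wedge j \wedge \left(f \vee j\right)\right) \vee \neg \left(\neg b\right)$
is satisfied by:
  {b: True}


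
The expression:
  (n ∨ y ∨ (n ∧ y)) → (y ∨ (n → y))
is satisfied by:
  {y: True, n: False}
  {n: False, y: False}
  {n: True, y: True}


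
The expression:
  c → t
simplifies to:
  t ∨ ¬c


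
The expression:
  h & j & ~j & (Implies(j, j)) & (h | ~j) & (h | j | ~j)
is never true.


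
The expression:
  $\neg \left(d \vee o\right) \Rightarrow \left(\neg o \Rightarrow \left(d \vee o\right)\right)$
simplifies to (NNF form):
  $d \vee o$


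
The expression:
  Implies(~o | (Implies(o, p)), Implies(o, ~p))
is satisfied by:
  {p: False, o: False}
  {o: True, p: False}
  {p: True, o: False}


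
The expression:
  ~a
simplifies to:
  ~a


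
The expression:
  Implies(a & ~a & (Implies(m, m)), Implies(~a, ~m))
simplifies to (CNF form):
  True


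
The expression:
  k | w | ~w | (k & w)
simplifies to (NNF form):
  True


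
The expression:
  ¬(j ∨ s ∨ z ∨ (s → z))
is never true.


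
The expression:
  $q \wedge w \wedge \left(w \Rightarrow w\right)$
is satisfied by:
  {w: True, q: True}


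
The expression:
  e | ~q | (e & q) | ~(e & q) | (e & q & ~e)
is always true.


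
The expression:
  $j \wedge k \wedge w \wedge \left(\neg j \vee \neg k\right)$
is never true.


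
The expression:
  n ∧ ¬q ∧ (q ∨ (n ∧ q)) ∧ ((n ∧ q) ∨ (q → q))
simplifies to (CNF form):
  False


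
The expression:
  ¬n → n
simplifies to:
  n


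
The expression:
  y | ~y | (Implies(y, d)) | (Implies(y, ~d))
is always true.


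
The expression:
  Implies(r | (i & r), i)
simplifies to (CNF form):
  i | ~r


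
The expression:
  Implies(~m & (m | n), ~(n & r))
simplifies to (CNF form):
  m | ~n | ~r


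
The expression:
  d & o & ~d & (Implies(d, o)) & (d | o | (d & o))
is never true.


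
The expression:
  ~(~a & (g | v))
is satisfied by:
  {a: True, g: False, v: False}
  {a: True, v: True, g: False}
  {a: True, g: True, v: False}
  {a: True, v: True, g: True}
  {v: False, g: False, a: False}


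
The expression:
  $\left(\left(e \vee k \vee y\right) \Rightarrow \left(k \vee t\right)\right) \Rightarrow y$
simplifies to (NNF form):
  $y \vee \left(e \wedge \neg k \wedge \neg t\right)$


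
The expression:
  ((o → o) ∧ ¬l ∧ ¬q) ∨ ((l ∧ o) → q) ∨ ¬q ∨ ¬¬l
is always true.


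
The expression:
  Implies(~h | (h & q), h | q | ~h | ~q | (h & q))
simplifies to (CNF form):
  True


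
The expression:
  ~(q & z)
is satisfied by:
  {q: False, z: False}
  {z: True, q: False}
  {q: True, z: False}


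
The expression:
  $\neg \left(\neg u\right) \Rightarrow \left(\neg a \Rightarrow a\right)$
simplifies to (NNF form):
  $a \vee \neg u$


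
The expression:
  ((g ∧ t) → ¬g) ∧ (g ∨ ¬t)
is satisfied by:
  {t: False}


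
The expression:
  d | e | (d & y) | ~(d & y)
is always true.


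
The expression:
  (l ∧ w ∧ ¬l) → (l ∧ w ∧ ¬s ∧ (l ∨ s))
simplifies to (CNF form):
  True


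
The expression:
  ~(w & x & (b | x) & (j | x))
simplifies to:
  ~w | ~x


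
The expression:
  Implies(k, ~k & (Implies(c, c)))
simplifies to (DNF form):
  ~k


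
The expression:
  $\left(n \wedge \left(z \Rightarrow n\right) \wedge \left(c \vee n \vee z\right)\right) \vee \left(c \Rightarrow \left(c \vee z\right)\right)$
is always true.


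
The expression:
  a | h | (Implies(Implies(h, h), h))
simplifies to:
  a | h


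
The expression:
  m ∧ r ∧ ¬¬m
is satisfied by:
  {r: True, m: True}


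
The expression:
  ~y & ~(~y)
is never true.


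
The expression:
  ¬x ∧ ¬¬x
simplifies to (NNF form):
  False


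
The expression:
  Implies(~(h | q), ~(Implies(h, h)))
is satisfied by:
  {q: True, h: True}
  {q: True, h: False}
  {h: True, q: False}


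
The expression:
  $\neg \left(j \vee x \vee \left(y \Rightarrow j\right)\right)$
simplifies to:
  $y \wedge \neg j \wedge \neg x$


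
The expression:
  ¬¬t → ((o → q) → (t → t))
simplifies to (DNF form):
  True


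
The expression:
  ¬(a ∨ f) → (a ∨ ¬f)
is always true.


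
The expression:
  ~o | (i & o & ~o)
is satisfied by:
  {o: False}


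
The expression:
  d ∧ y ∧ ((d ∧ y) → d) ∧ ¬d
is never true.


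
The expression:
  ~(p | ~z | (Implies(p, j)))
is never true.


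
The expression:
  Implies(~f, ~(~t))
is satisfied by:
  {t: True, f: True}
  {t: True, f: False}
  {f: True, t: False}


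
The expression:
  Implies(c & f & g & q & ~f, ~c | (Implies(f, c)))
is always true.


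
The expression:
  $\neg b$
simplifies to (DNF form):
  $\neg b$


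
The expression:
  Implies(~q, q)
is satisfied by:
  {q: True}


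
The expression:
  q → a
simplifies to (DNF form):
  a ∨ ¬q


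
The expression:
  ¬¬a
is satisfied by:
  {a: True}


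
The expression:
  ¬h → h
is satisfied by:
  {h: True}


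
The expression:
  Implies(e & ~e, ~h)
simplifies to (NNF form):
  True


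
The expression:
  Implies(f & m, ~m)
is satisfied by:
  {m: False, f: False}
  {f: True, m: False}
  {m: True, f: False}


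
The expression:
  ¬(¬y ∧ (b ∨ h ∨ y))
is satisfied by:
  {y: True, b: False, h: False}
  {y: True, h: True, b: False}
  {y: True, b: True, h: False}
  {y: True, h: True, b: True}
  {h: False, b: False, y: False}


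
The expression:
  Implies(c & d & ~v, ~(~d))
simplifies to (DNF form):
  True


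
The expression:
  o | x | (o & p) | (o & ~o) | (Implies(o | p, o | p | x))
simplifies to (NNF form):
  True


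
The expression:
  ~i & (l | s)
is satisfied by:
  {l: True, s: True, i: False}
  {l: True, i: False, s: False}
  {s: True, i: False, l: False}


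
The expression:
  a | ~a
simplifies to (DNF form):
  True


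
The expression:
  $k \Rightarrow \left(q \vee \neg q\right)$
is always true.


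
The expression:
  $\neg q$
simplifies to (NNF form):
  $\neg q$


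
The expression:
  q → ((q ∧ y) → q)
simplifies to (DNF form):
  True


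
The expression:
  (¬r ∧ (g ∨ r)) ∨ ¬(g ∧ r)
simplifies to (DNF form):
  ¬g ∨ ¬r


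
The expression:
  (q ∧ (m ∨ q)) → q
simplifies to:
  True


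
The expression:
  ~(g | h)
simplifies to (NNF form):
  ~g & ~h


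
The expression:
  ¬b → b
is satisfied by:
  {b: True}


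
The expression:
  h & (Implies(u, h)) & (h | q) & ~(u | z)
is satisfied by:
  {h: True, u: False, z: False}


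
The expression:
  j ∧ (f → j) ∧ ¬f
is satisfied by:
  {j: True, f: False}


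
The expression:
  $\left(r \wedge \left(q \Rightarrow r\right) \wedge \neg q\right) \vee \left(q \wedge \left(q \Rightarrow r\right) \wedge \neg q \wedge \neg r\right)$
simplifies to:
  $r \wedge \neg q$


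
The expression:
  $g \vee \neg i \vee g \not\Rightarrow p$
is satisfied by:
  {g: True, i: False}
  {i: False, g: False}
  {i: True, g: True}


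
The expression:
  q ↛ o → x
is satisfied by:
  {x: True, o: True, q: False}
  {x: True, q: False, o: False}
  {o: True, q: False, x: False}
  {o: False, q: False, x: False}
  {x: True, o: True, q: True}
  {x: True, q: True, o: False}
  {o: True, q: True, x: False}


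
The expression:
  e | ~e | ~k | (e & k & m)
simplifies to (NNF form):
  True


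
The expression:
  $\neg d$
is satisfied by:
  {d: False}


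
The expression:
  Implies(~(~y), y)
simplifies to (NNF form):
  True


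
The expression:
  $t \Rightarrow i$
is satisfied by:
  {i: True, t: False}
  {t: False, i: False}
  {t: True, i: True}


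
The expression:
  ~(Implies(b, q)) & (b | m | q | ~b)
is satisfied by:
  {b: True, q: False}


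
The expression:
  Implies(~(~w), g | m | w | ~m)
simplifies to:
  True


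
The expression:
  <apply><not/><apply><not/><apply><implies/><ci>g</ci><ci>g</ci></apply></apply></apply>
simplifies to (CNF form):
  <true/>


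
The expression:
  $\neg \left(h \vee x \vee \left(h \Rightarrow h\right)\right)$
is never true.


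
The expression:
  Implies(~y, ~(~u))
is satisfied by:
  {y: True, u: True}
  {y: True, u: False}
  {u: True, y: False}


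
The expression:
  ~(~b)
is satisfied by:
  {b: True}


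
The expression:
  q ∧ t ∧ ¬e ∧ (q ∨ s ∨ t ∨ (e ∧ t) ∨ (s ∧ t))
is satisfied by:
  {t: True, q: True, e: False}


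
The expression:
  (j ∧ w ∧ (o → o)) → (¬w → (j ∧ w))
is always true.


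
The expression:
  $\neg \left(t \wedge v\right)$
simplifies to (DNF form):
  $\neg t \vee \neg v$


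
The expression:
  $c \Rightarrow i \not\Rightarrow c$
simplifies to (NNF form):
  $\neg c$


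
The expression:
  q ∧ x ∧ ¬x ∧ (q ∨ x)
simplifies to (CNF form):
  False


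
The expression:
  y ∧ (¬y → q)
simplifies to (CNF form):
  y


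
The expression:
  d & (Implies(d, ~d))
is never true.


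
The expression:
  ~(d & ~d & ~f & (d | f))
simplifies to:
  True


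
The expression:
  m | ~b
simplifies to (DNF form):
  m | ~b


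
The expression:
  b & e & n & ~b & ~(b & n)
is never true.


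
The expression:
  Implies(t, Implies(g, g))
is always true.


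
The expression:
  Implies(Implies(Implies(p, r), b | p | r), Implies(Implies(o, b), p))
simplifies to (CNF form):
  (p | ~b) & (o | p | ~b) & (o | p | ~r) & (p | ~b | ~r)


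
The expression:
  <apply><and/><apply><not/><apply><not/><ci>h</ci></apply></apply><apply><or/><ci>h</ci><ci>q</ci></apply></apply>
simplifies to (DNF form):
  <ci>h</ci>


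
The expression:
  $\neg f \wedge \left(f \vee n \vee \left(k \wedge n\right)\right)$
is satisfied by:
  {n: True, f: False}


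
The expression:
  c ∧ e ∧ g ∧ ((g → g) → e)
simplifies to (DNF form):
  c ∧ e ∧ g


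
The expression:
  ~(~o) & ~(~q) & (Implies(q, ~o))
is never true.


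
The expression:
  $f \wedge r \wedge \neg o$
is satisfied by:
  {r: True, f: True, o: False}


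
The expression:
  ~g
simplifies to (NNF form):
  ~g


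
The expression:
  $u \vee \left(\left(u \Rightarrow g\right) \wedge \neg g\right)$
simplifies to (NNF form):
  $u \vee \neg g$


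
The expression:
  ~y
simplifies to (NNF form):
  ~y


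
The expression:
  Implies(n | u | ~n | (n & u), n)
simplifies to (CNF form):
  n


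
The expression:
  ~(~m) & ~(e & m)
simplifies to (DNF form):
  m & ~e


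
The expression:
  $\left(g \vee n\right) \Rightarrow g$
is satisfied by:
  {g: True, n: False}
  {n: False, g: False}
  {n: True, g: True}


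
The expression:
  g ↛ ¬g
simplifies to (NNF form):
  g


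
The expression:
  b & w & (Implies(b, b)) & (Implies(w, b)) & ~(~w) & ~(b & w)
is never true.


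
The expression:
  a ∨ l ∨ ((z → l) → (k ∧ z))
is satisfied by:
  {a: True, z: True, l: True}
  {a: True, z: True, l: False}
  {a: True, l: True, z: False}
  {a: True, l: False, z: False}
  {z: True, l: True, a: False}
  {z: True, l: False, a: False}
  {l: True, z: False, a: False}


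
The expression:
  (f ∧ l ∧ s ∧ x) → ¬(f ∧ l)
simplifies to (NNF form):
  ¬f ∨ ¬l ∨ ¬s ∨ ¬x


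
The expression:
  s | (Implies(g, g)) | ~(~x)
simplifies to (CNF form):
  True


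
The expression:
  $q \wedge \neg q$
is never true.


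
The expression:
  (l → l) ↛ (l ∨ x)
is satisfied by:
  {x: False, l: False}


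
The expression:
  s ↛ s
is never true.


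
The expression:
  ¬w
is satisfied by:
  {w: False}


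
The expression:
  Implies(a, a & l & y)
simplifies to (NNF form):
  ~a | (l & y)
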